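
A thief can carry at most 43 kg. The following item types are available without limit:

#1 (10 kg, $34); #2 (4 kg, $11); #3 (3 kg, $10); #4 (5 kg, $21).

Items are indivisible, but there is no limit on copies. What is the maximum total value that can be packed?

$178

Best value-per-unit is #4 at 21/5; filling with it alone gives 8×21 = 168.
Optimal mix: 1×#3 + 8×#4 → weight 43, value 178.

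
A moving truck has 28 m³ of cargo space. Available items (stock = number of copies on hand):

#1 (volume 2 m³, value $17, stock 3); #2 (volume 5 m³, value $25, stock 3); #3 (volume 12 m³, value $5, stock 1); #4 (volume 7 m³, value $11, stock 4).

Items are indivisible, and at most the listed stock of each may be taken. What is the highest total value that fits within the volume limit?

Top feasible selections:
- 3×#1 + 3×#2 + 1×#4: volume 28, value 137
- 3×#1 + 3×#2: volume 21, value 126
- 2×#1 + 3×#2 + 1×#4: volume 26, value 120
- 3×#1 + 2×#2 + 1×#4: volume 23, value 112
Best: $137.

$137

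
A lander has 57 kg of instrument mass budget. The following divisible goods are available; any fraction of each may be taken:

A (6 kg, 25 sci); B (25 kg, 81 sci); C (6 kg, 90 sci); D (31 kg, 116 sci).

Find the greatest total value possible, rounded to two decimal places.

276.36

Take in order of value per unit:
- C (90/6 per unit): all 6 → value 90, running total 90.00
- A (25/6 per unit): all 6 → value 25, running total 115.00
- D (116/31 per unit): all 31 → value 116, running total 231.00
- B (81/25 per unit): 14 of 25 → value 14×81/25 = 45.3600, running total 276.36
Total 276.36.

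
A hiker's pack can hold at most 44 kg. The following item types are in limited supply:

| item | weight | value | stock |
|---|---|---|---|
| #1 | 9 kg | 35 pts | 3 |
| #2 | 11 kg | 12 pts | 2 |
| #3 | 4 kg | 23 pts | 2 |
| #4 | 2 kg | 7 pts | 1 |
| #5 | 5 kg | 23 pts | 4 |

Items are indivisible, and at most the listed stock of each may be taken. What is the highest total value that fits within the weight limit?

Best selections within weight 44 and stock limits:
- 2×#1 + 2×#3 + 1×#4 + 3×#5: weight 43, value 192
- 2×#1 + 1×#3 + 1×#4 + 4×#5: weight 44, value 192
Best: 192 pts.

192 pts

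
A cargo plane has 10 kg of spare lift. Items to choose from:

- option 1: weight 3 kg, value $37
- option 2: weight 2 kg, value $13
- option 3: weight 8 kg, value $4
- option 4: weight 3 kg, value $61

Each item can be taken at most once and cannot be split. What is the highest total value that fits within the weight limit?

Check high-value combinations within 10 kg:
- option 1+option 2+option 4: weight 3+2+3=8, value 37+13+61=111
- option 1+option 4: weight 3+3=6, value 37+61=98
- option 2+option 4: weight 2+3=5, value 13+61=74
- option 4: weight 3, value 61
- option 1+option 2: weight 3+2=5, value 37+13=50
Best: $111.

$111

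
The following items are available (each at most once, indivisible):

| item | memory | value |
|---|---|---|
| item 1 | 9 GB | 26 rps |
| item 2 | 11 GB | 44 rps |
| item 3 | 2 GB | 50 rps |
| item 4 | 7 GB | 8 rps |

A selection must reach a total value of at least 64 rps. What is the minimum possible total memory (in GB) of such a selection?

Subsets with value ≥ 64, sorted by total memory:
- item 1+item 3: memory 11, value 76
- item 2+item 3: memory 13, value 94
- item 1+item 3+item 4: memory 18, value 84
- item 2+item 3+item 4: memory 20, value 102
Minimum memory: 11 GB.

11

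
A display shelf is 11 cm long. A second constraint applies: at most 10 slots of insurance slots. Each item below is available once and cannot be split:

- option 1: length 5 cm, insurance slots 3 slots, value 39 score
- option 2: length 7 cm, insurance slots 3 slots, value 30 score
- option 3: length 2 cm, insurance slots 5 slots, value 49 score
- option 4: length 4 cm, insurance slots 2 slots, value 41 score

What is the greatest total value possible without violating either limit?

Feasible sets respecting both limits:
- option 1+option 3+option 4: length 11, insurance slots 10, value 129
- option 3+option 4: length 6, insurance slots 7, value 90
- option 1+option 3: length 7, insurance slots 8, value 88
- option 1+option 4: length 9, insurance slots 5, value 80
Best: 129 score.

129 score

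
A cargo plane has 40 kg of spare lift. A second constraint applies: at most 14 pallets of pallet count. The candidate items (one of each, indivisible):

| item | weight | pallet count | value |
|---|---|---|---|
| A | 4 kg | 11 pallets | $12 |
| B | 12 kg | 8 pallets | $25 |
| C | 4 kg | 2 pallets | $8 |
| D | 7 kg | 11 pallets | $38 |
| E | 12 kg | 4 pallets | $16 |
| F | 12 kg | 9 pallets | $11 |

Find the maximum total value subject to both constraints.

Feasible sets respecting both limits:
- B+C+E: weight 28, pallet count 14, value 49
- C+D: weight 11, pallet count 13, value 46
- B+E: weight 24, pallet count 12, value 41
- D: weight 7, pallet count 11, value 38
Best: $49.

$49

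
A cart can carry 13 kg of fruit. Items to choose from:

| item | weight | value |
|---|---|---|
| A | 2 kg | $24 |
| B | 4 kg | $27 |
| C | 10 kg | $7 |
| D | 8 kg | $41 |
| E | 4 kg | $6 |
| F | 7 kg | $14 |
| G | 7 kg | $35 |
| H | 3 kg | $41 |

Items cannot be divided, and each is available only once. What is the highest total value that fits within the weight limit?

Check high-value combinations within 13 kg:
- A+D+H: weight 2+8+3=13, value 24+41+41=106
- A+G+H: weight 2+7+3=12, value 24+35+41=100
- A+B+E+H: weight 2+4+4+3=13, value 24+27+6+41=98
Best: $106.

$106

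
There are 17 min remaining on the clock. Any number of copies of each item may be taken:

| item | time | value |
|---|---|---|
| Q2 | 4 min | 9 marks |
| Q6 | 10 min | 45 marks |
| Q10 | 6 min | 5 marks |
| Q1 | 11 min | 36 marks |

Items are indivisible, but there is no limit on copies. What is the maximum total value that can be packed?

Best value-per-unit is Q6 at 45/10; filling with it alone gives 1×45 = 45.
Optimal mix: 1×Q2 + 1×Q6 → time 14, value 54.

54 marks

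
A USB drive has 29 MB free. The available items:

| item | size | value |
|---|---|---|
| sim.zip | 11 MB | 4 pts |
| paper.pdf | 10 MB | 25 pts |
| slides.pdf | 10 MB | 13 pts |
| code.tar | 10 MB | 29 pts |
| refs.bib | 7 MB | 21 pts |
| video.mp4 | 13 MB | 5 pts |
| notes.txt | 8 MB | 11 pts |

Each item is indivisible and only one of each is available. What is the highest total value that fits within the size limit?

This is a 0/1 knapsack; check combinations near the capacity.
- paper.pdf+code.tar+refs.bib: size 10+10+7=27, value 25+29+21=75
- paper.pdf+code.tar+notes.txt: size 10+10+8=28, value 25+29+11=65
- slides.pdf+code.tar+refs.bib: size 10+10+7=27, value 13+29+21=63
- code.tar+refs.bib+notes.txt: size 10+7+8=25, value 29+21+11=61
Best: 75 pts.

75 pts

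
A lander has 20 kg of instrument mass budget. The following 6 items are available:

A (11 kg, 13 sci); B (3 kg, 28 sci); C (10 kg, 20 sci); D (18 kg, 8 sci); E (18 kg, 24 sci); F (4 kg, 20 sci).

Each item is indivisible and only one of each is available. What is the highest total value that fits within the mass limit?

This is a 0/1 knapsack; check combinations near the capacity.
- B+C+F: mass 3+10+4=17, value 28+20+20=68
- A+B+F: mass 11+3+4=18, value 13+28+20=61
- B+F: mass 3+4=7, value 28+20=48
- B+C: mass 3+10=13, value 28+20=48
Best: 68 sci.

68 sci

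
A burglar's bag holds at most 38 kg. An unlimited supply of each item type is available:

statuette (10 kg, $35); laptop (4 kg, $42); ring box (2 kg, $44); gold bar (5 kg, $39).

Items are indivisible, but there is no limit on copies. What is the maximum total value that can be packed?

Best value-per-unit is ring box at 44/2, and filling with it alone uses weight 19×2=38. No mix of the others beats 19×44 = 836.

$836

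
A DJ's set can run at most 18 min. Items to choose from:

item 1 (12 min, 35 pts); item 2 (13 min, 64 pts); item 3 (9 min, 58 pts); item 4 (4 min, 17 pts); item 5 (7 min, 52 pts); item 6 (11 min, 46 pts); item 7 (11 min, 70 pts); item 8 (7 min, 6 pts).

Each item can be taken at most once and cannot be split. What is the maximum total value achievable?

122 pts

Check high-value combinations within 18 min:
- item 5+item 7: duration 7+11=18, value 52+70=122
- item 3+item 5: duration 9+7=16, value 58+52=110
- item 5+item 6: duration 7+11=18, value 52+46=98
- item 4+item 7: duration 4+11=15, value 17+70=87
- item 2+item 4: duration 13+4=17, value 64+17=81
Best: 122 pts.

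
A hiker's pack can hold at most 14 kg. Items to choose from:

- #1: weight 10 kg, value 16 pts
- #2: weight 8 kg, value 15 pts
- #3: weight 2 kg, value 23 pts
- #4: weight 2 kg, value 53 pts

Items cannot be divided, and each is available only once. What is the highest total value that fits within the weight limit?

92 pts

This is a 0/1 knapsack; check combinations near the capacity.
- #1+#3+#4: weight 10+2+2=14, value 16+23+53=92
- #2+#3+#4: weight 8+2+2=12, value 15+23+53=91
- #3+#4: weight 2+2=4, value 23+53=76
- #1+#4: weight 10+2=12, value 16+53=69
- #2+#4: weight 8+2=10, value 15+53=68
Best: 92 pts.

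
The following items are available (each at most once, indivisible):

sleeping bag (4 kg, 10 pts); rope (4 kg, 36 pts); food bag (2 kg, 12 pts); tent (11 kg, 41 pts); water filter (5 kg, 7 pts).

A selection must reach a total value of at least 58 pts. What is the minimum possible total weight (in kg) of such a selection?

Subsets with value ≥ 58, sorted by total weight:
- sleeping bag+rope+food bag: weight 10, value 58
- rope+tent: weight 15, value 77
- sleeping bag+rope+food bag+water filter: weight 15, value 65
- rope+food bag+tent: weight 17, value 89
Minimum weight: 10 kg.

10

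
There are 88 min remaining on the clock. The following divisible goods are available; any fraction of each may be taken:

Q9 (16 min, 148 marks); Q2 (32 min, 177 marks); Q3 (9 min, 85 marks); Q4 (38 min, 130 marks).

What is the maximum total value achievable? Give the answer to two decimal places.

Take in order of value per unit:
- Q3 (85/9 per unit): all 9 → value 85, running total 85.00
- Q9 (148/16 per unit): all 16 → value 148, running total 233.00
- Q2 (177/32 per unit): all 32 → value 177, running total 410.00
- Q4 (130/38 per unit): 31 of 38 → value 31×130/38 = 106.0526, running total 516.05
Total 516.05.

516.05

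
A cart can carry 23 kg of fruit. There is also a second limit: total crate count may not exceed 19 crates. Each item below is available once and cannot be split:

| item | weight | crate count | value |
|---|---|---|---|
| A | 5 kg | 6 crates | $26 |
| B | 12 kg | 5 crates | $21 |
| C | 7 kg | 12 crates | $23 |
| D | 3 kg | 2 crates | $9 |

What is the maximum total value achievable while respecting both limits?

$56

Feasible sets respecting both limits:
- A+B+D: weight 20, crate count 13, value 56
- B+C+D: weight 22, crate count 19, value 53
- A+C: weight 12, crate count 18, value 49
Best: $56.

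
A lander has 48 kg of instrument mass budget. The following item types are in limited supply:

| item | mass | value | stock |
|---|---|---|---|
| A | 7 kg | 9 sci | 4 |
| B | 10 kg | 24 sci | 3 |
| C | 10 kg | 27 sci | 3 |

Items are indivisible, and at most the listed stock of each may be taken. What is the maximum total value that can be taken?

Top feasible selections:
- 1×A + 1×B + 3×C: mass 47, value 114
- 1×A + 2×B + 2×C: mass 47, value 111
Best: 114 sci.

114 sci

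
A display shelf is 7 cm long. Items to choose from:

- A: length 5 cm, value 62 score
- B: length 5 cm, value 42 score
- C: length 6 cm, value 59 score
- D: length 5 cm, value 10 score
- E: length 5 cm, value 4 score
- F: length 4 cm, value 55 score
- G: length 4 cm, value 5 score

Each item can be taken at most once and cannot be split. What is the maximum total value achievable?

This is a 0/1 knapsack; check combinations near the capacity.
- A: length 5, value 62
- C: length 6, value 59
- F: length 4, value 55
- B: length 5, value 42
- D: length 5, value 10
Best: 62 score.

62 score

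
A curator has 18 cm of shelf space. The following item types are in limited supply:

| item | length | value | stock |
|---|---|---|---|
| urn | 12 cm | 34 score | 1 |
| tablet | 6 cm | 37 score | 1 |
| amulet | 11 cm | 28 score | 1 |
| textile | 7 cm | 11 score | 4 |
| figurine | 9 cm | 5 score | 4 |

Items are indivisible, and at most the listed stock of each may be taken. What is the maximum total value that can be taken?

71 score

Top feasible selections:
- 1×urn + 1×tablet: length 18, value 71
- 1×tablet + 1×amulet: length 17, value 65
- 1×tablet + 1×textile: length 13, value 48
Best: 71 score.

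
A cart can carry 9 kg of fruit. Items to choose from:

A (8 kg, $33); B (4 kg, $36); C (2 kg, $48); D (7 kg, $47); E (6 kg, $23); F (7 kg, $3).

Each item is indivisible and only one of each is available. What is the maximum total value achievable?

Check high-value combinations within 9 kg:
- C+D: weight 2+7=9, value 48+47=95
- B+C: weight 4+2=6, value 36+48=84
- C+E: weight 2+6=8, value 48+23=71
- C+F: weight 2+7=9, value 48+3=51
- C: weight 2, value 48
Best: $95.

$95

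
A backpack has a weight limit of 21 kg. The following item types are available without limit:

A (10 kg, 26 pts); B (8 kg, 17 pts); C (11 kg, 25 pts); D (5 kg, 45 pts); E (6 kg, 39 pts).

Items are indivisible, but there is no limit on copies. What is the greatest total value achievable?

Best value-per-unit is D at 45/5, and filling with it alone uses weight 4×5=20. No mix of the others beats 4×45 = 180.

180 pts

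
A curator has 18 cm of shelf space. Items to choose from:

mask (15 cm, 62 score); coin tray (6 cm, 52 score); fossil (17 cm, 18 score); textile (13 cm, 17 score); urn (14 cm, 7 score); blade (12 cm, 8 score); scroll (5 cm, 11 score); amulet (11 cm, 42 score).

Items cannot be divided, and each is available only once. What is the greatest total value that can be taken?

Check high-value combinations within 18 cm:
- coin tray+amulet: length 6+11=17, value 52+42=94
- coin tray+scroll: length 6+5=11, value 52+11=63
- mask: length 15, value 62
- coin tray+blade: length 6+12=18, value 52+8=60
- scroll+amulet: length 5+11=16, value 11+42=53
Best: 94 score.

94 score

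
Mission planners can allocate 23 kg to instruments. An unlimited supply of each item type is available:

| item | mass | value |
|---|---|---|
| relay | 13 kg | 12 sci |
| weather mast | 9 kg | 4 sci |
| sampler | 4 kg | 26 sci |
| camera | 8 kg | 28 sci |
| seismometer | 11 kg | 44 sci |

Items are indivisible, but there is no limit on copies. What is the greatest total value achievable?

130 sci

Best value-per-unit is sampler at 26/4, and filling with it alone uses mass 5×4=20. No mix of the others beats 5×26 = 130.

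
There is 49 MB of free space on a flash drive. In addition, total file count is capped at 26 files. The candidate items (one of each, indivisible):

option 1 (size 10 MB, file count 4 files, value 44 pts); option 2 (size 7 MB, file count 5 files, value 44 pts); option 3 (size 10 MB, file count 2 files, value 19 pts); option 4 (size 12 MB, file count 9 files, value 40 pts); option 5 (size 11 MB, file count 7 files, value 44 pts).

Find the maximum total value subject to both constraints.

Feasible sets respecting both limits:
- option 1+option 2+option 4+option 5: size 40, file count 25, value 172
- option 1+option 2+option 3+option 5: size 38, file count 18, value 151
- option 1+option 2+option 3+option 4: size 39, file count 20, value 147
Best: 172 pts.

172 pts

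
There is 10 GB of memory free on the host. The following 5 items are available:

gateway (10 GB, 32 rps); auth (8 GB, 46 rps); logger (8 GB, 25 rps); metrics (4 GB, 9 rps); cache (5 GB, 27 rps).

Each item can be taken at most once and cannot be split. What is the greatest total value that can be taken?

46 rps

Check high-value combinations within 10 GB:
- auth: memory 8, value 46
- metrics+cache: memory 4+5=9, value 9+27=36
- gateway: memory 10, value 32
- cache: memory 5, value 27
Best: 46 rps.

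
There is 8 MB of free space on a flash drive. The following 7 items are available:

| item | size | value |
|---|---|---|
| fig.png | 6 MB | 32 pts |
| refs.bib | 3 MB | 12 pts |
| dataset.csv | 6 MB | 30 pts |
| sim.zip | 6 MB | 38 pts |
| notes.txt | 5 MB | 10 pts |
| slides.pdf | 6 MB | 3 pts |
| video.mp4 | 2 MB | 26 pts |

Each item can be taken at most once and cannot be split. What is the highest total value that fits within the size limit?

Check high-value combinations within 8 MB:
- sim.zip+video.mp4: size 6+2=8, value 38+26=64
- fig.png+video.mp4: size 6+2=8, value 32+26=58
- dataset.csv+video.mp4: size 6+2=8, value 30+26=56
Best: 64 pts.

64 pts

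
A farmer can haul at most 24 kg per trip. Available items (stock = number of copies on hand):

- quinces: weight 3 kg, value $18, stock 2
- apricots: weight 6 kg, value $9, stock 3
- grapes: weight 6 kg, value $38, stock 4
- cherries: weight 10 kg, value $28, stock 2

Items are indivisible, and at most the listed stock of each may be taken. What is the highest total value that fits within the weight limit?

Best selections within weight 24 and stock limits:
- 4×grapes: weight 24, value 152
- 2×quinces + 3×grapes: weight 24, value 150
- 1×quinces + 3×grapes: weight 21, value 132
Best: $152.

$152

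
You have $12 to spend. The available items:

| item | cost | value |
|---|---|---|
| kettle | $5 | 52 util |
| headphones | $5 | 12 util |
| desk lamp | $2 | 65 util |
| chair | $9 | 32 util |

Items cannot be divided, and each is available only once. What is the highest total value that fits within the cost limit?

Check high-value combinations within $12:
- kettle+headphones+desk lamp: cost 5+5+2=12, value 52+12+65=129
- kettle+desk lamp: cost 5+2=7, value 52+65=117
- desk lamp+chair: cost 2+9=11, value 65+32=97
Best: 129 util.

129 util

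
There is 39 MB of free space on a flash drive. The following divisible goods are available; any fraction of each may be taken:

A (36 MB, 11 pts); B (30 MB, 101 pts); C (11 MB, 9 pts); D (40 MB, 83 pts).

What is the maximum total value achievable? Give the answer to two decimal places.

Take in order of value per unit:
- B (101/30 per unit): all 30 → value 101, running total 101.00
- D (83/40 per unit): 9 of 40 → value 9×83/40 = 18.6750, running total 119.68
Total 119.68.

119.68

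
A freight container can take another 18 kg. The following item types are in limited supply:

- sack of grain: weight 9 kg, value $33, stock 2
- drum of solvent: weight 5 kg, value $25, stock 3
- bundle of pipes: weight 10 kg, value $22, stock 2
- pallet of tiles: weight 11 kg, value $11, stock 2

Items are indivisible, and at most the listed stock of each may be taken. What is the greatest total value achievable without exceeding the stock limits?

Top feasible selections:
- 3×drum of solvent: weight 15, value 75
- 2×sack of grain: weight 18, value 66
Best: $75.

$75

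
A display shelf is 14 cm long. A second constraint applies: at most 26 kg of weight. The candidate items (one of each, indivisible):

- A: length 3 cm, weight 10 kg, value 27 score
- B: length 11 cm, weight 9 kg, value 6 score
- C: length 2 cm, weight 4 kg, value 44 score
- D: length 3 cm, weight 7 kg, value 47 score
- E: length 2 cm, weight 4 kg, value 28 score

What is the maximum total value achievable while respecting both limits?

146 score

Feasible sets respecting both limits:
- A+C+D+E: length 10, weight 25, value 146
- C+D+E: length 7, weight 15, value 119
- A+C+D: length 8, weight 21, value 118
- A+D+E: length 8, weight 21, value 102
Best: 146 score.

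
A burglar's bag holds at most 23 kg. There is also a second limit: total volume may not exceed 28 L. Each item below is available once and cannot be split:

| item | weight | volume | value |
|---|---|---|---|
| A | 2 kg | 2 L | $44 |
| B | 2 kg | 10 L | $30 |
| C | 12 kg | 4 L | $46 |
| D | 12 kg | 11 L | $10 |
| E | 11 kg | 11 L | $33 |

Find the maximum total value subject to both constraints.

Feasible sets respecting both limits:
- A+B+C: weight 16, volume 16, value 120
- A+B+E: weight 15, volume 23, value 107
- A+C: weight 14, volume 6, value 90
- A+B+D: weight 16, volume 23, value 84
Best: $120.

$120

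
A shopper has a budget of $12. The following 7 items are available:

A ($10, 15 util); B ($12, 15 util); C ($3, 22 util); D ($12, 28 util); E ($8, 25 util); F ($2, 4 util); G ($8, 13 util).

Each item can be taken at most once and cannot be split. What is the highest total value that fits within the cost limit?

47 util

Check high-value combinations within $12:
- C+E: cost 3+8=11, value 22+25=47
- C+G: cost 3+8=11, value 22+13=35
- E+F: cost 8+2=10, value 25+4=29
- D: cost 12, value 28
Best: 47 util.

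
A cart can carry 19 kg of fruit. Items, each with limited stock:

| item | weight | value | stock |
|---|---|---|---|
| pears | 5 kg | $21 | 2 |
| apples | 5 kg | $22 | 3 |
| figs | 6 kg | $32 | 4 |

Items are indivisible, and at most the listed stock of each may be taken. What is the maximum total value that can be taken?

Top feasible selections:
- 3×figs: weight 18, value 96
- 1×apples + 2×figs: weight 17, value 86
- 1×pears + 2×figs: weight 17, value 85
Best: $96.

$96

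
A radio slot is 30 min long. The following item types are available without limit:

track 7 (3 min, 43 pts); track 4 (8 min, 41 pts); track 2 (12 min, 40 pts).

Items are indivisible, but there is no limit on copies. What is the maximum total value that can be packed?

430 pts

Best value-per-unit is track 7 at 43/3, and filling with it alone uses duration 10×3=30. No mix of the others beats 10×43 = 430.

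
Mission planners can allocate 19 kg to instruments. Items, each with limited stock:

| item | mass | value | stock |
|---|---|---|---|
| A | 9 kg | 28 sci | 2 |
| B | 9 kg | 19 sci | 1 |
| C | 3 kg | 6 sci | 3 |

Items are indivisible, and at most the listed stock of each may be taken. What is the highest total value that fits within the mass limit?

Top feasible selections:
- 2×A: mass 18, value 56
- 1×A + 1×B: mass 18, value 47
- 1×A + 3×C: mass 18, value 46
- 1×A + 2×C: mass 15, value 40
Best: 56 sci.

56 sci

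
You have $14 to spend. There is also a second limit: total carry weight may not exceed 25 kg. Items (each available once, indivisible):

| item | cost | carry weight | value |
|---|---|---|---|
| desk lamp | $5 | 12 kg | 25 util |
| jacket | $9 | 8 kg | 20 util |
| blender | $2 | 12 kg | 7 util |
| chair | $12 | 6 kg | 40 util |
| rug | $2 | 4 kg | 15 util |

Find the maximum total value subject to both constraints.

Feasible sets respecting both limits:
- chair+rug: cost 14, carry weight 10, value 55
- blender+chair: cost 14, carry weight 18, value 47
- desk lamp+jacket: cost 14, carry weight 20, value 45
- jacket+blender+rug: cost 13, carry weight 24, value 42
Best: 55 util.

55 util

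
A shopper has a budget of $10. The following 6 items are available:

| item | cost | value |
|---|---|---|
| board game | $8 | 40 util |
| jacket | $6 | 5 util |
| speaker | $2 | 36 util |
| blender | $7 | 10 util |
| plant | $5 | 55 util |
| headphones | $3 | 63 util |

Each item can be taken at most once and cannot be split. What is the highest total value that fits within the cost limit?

154 util

This is a 0/1 knapsack; check combinations near the capacity.
- speaker+plant+headphones: cost 2+5+3=10, value 36+55+63=154
- plant+headphones: cost 5+3=8, value 55+63=118
- speaker+headphones: cost 2+3=5, value 36+63=99
Best: 154 util.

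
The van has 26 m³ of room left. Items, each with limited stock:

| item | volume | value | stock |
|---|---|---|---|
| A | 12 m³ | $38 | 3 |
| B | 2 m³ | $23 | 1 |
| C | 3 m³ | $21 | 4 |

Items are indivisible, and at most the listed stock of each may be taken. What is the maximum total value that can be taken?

$145

Best selections within volume 26 and stock limits:
- 1×A + 1×B + 4×C: volume 26, value 145
- 1×A + 1×B + 3×C: volume 23, value 124
Best: $145.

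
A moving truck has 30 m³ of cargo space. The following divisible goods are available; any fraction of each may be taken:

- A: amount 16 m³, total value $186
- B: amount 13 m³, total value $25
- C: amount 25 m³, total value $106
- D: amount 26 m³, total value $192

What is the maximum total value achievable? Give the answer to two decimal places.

289.38

Take in order of value per unit:
- A (186/16 per unit): all 16 → value 186, running total 186.00
- D (192/26 per unit): 14 of 26 → value 14×192/26 = 103.3846, running total 289.38
Total 289.38.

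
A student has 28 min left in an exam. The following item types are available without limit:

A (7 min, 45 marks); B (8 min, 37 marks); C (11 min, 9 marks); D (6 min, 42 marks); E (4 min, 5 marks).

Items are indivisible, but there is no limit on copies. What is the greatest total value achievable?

180 marks

Best value-per-unit is D at 42/6; filling with it alone gives 4×42 = 168.
Optimal mix: 4×A → time 28, value 180.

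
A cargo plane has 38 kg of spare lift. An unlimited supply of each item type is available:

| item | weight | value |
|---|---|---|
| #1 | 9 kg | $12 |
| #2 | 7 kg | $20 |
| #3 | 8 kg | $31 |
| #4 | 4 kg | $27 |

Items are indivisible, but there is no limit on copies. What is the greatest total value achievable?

$243

Best value-per-unit is #4 at 27/4, and filling with it alone uses weight 9×4=36. No mix of the others beats 9×27 = 243.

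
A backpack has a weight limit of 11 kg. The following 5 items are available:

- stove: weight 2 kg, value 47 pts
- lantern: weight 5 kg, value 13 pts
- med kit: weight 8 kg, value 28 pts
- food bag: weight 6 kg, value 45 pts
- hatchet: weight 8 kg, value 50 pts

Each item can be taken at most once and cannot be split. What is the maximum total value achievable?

Check high-value combinations within 11 kg:
- stove+hatchet: weight 2+8=10, value 47+50=97
- stove+food bag: weight 2+6=8, value 47+45=92
- stove+med kit: weight 2+8=10, value 47+28=75
Best: 97 pts.

97 pts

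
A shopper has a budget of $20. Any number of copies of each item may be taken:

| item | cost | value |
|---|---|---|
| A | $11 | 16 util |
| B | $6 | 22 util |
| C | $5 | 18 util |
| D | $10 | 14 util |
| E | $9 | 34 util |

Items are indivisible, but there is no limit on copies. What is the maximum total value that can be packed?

74 util

Best value-per-unit is E at 34/9; filling with it alone gives 2×34 = 68.
Optimal mix: 1×B + 1×C + 1×E → cost 20, value 74.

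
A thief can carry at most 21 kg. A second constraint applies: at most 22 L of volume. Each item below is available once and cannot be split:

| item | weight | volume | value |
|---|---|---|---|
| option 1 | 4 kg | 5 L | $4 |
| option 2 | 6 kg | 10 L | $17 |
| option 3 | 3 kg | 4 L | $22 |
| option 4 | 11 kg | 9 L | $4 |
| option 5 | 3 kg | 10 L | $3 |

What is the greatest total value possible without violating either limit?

$43

Feasible sets respecting both limits:
- option 1+option 2+option 3: weight 13, volume 19, value 43
- option 2+option 3: weight 9, volume 14, value 39
- option 1+option 3+option 4: weight 18, volume 18, value 30
Best: $43.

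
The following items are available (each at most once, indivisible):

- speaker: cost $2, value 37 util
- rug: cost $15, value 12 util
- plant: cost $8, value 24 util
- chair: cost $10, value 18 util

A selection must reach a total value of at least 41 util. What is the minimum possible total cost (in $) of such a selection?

10

Subsets with value ≥ 41, sorted by total cost:
- speaker+plant: cost 10, value 61
- speaker+chair: cost 12, value 55
Minimum cost: 10 $.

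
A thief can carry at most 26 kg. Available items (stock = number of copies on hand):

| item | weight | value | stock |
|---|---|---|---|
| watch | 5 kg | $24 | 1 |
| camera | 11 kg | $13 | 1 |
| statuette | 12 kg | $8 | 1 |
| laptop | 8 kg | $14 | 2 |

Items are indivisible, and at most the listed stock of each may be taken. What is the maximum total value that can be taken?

Best selections within weight 26 and stock limits:
- 1×watch + 2×laptop: weight 21, value 52
- 1×watch + 1×camera + 1×laptop: weight 24, value 51
- 1×watch + 1×statuette + 1×laptop: weight 25, value 46
- 1×watch + 1×laptop: weight 13, value 38
Best: $52.

$52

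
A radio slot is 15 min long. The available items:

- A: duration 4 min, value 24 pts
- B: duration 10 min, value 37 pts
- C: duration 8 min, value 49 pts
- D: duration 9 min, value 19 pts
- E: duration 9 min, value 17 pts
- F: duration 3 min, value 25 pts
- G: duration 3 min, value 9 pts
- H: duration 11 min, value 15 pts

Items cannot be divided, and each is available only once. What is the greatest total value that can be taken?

98 pts

Check high-value combinations within 15 min:
- A+C+F: duration 4+8+3=15, value 24+49+25=98
- C+F+G: duration 8+3+3=14, value 49+25+9=83
- A+C+G: duration 4+8+3=15, value 24+49+9=82
- C+F: duration 8+3=11, value 49+25=74
Best: 98 pts.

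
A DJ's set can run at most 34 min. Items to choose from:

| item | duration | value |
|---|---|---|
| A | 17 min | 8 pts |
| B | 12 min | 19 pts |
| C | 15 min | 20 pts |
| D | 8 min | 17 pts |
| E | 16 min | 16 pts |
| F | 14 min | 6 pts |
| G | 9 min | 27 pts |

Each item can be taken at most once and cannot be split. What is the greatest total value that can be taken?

This is a 0/1 knapsack; check combinations near the capacity.
- C+D+G: duration 15+8+9=32, value 20+17+27=64
- B+D+G: duration 12+8+9=29, value 19+17+27=63
- D+E+G: duration 8+16+9=33, value 17+16+27=60
Best: 64 pts.

64 pts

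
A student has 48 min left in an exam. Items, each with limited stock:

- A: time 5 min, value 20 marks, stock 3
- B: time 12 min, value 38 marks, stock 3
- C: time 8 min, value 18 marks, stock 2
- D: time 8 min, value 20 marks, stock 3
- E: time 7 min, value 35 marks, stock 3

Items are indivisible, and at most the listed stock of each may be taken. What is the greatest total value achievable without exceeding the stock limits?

Best selections within time 48 and stock limits:
- 3×A + 1×B + 3×E: time 48, value 203
- 2×A + 2×B + 2×E: time 48, value 186
- 3×A + 1×D + 3×E: time 44, value 185
Best: 203 marks.

203 marks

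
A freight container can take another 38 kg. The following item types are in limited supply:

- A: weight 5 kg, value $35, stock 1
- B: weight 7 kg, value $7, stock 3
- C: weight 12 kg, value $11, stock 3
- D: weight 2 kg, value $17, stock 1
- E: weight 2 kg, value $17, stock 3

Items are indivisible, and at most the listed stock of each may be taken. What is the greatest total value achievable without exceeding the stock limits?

Top feasible selections:
- 1×A + 2×C + 1×D + 3×E: weight 37, value 125
- 1×A + 3×B + 1×D + 3×E: weight 34, value 124
Best: $125.

$125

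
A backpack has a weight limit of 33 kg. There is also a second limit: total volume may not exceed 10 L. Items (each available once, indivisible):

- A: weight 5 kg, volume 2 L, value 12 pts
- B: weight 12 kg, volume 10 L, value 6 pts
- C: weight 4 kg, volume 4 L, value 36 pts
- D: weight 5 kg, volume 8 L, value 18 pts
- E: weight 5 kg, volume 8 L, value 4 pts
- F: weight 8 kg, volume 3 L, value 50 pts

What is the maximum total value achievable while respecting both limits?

98 pts

Feasible sets respecting both limits:
- A+C+F: weight 17, volume 9, value 98
- C+F: weight 12, volume 7, value 86
- A+F: weight 13, volume 5, value 62
- F: weight 8, volume 3, value 50
Best: 98 pts.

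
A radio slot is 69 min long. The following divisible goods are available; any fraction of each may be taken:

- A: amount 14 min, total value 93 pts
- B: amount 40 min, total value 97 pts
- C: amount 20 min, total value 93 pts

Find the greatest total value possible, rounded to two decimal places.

270.88

Take in order of value per unit:
- A (93/14 per unit): all 14 → value 93, running total 93.00
- C (93/20 per unit): all 20 → value 93, running total 186.00
- B (97/40 per unit): 35 of 40 → value 35×97/40 = 84.8750, running total 270.88
Total 270.88.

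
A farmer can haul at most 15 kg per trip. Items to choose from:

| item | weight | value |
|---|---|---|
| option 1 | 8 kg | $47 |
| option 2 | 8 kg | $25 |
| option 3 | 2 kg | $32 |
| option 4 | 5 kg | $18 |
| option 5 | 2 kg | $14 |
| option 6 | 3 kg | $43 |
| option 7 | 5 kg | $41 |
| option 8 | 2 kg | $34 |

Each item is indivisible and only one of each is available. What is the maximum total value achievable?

Check high-value combinations within 15 kg:
- option 3+option 5+option 6+option 7+option 8: weight 2+2+3+5+2=14, value 32+14+43+41+34=164
- option 1+option 3+option 6+option 8: weight 8+2+3+2=15, value 47+32+43+34=156
- option 3+option 6+option 7+option 8: weight 2+3+5+2=12, value 32+43+41+34=150
Best: $164.

$164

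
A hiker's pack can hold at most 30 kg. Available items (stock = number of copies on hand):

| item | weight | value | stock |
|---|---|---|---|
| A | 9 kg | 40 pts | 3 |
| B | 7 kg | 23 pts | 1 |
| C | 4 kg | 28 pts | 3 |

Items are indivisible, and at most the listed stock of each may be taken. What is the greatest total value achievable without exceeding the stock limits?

Top feasible selections:
- 2×A + 3×C: weight 30, value 164
- 1×A + 1×B + 3×C: weight 28, value 147
Best: 164 pts.

164 pts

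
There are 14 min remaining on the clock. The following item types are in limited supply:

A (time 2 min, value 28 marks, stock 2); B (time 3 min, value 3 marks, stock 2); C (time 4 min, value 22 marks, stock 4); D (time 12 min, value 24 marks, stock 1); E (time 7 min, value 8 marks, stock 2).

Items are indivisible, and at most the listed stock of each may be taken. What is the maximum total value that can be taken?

Best selections within time 14 and stock limits:
- 2×A + 2×C: time 12, value 100
- 1×A + 3×C: time 14, value 94
Best: 100 marks.

100 marks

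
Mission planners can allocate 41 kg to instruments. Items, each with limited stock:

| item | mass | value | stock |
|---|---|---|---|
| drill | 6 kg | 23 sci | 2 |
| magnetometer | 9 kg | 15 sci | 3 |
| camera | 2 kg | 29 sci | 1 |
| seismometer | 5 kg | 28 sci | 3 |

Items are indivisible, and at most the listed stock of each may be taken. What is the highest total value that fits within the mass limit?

Top feasible selections:
- 2×drill + 1×magnetometer + 1×camera + 3×seismometer: mass 38, value 174
- 1×drill + 2×magnetometer + 1×camera + 3×seismometer: mass 41, value 166
- 2×drill + 1×camera + 3×seismometer: mass 29, value 159
Best: 174 sci.

174 sci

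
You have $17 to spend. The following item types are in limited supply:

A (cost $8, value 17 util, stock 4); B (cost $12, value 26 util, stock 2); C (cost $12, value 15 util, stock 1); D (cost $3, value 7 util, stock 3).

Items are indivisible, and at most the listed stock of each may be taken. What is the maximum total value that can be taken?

Top feasible selections:
- 1×A + 3×D: cost 17, value 38
- 2×A: cost 16, value 34
- 1×B + 1×D: cost 15, value 33
- 1×A + 2×D: cost 14, value 31
Best: 38 util.

38 util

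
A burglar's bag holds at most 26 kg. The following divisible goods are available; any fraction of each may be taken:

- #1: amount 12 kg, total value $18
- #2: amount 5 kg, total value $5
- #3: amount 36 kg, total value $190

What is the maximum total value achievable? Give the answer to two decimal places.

Take in order of value per unit:
- #3 (190/36 per unit): 26 of 36 → value 26×190/36 = 137.2222, running total 137.22
Total 137.22.

137.22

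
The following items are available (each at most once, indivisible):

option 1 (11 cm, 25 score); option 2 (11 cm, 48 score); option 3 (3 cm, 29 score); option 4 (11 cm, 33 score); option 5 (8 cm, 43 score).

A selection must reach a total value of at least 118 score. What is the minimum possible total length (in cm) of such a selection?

Subsets with value ≥ 118, sorted by total length:
- option 2+option 3+option 5: length 22, value 120
- option 2+option 4+option 5: length 30, value 124
- option 2+option 3+option 4+option 5: length 33, value 153
Minimum length: 22 cm.

22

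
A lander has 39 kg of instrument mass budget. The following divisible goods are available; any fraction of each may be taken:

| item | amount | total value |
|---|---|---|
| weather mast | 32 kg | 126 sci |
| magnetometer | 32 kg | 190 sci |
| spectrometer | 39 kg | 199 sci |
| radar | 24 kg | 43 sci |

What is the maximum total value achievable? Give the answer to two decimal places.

225.72

Take in order of value per unit:
- magnetometer (190/32 per unit): all 32 → value 190, running total 190.00
- spectrometer (199/39 per unit): 7 of 39 → value 7×199/39 = 35.7179, running total 225.72
Total 225.72.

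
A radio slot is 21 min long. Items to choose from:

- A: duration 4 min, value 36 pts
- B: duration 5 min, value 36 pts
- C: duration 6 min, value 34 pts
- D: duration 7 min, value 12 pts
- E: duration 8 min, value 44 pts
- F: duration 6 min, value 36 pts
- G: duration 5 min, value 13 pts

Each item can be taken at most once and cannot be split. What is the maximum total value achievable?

142 pts

Check high-value combinations within 21 min:
- A+B+C+F: duration 4+5+6+6=21, value 36+36+34+36=142
- A+B+F+G: duration 4+5+6+5=20, value 36+36+36+13=121
- A+B+C+G: duration 4+5+6+5=20, value 36+36+34+13=119
- A+C+F+G: duration 4+6+6+5=21, value 36+34+36+13=119
- A+B+E: duration 4+5+8=17, value 36+36+44=116
Best: 142 pts.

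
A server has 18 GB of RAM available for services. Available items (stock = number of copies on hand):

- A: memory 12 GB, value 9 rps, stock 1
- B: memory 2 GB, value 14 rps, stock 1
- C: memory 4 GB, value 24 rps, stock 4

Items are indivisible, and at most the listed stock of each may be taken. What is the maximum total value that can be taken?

Best selections within memory 18 and stock limits:
- 1×B + 4×C: memory 18, value 110
- 4×C: memory 16, value 96
- 1×B + 3×C: memory 14, value 86
Best: 110 rps.

110 rps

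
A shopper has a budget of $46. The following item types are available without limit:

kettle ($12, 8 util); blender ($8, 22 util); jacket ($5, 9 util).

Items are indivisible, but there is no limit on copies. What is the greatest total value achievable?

119 util

Best value-per-unit is blender at 22/8; filling with it alone gives 5×22 = 110.
Optimal mix: 5×blender + 1×jacket → cost 45, value 119.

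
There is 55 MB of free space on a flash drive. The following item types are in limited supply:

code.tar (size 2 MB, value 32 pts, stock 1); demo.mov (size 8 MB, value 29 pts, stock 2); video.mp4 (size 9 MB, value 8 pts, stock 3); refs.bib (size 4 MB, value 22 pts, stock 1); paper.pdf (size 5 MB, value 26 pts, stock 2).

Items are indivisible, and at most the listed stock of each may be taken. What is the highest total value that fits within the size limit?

Top feasible selections:
- 1×code.tar + 2×demo.mov + 2×video.mp4 + 1×refs.bib + 2×paper.pdf: size 50, value 180
- 1×code.tar + 2×demo.mov + 1×video.mp4 + 1×refs.bib + 2×paper.pdf: size 41, value 172
Best: 180 pts.

180 pts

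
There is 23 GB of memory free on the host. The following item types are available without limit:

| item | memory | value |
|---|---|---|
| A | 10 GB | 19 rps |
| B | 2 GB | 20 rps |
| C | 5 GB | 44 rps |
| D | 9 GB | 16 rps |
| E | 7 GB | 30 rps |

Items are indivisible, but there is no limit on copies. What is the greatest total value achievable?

Best value-per-unit is B at 20/2; filling with it alone gives 11×20 = 220.
Optimal mix: 9×B + 1×C → memory 23, value 224.

224 rps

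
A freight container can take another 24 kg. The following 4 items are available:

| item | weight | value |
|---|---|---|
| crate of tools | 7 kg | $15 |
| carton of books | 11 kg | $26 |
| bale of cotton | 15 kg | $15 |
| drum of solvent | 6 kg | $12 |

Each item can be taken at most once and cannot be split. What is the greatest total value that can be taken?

This is a 0/1 knapsack; check combinations near the capacity.
- crate of tools+carton of books+drum of solvent: weight 7+11+6=24, value 15+26+12=53
- crate of tools+carton of books: weight 7+11=18, value 15+26=41
- carton of books+drum of solvent: weight 11+6=17, value 26+12=38
- crate of tools+bale of cotton: weight 7+15=22, value 15+15=30
Best: $53.

$53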